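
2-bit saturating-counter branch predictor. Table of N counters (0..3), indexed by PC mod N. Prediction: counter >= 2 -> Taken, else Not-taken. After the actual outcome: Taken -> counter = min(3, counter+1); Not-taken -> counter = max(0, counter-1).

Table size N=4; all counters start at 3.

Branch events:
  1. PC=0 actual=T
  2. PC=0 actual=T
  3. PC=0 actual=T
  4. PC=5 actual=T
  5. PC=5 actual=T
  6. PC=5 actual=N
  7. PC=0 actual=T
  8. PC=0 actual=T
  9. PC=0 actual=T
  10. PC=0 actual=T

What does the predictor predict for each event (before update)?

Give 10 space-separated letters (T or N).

Answer: T T T T T T T T T T

Derivation:
Ev 1: PC=0 idx=0 pred=T actual=T -> ctr[0]=3
Ev 2: PC=0 idx=0 pred=T actual=T -> ctr[0]=3
Ev 3: PC=0 idx=0 pred=T actual=T -> ctr[0]=3
Ev 4: PC=5 idx=1 pred=T actual=T -> ctr[1]=3
Ev 5: PC=5 idx=1 pred=T actual=T -> ctr[1]=3
Ev 6: PC=5 idx=1 pred=T actual=N -> ctr[1]=2
Ev 7: PC=0 idx=0 pred=T actual=T -> ctr[0]=3
Ev 8: PC=0 idx=0 pred=T actual=T -> ctr[0]=3
Ev 9: PC=0 idx=0 pred=T actual=T -> ctr[0]=3
Ev 10: PC=0 idx=0 pred=T actual=T -> ctr[0]=3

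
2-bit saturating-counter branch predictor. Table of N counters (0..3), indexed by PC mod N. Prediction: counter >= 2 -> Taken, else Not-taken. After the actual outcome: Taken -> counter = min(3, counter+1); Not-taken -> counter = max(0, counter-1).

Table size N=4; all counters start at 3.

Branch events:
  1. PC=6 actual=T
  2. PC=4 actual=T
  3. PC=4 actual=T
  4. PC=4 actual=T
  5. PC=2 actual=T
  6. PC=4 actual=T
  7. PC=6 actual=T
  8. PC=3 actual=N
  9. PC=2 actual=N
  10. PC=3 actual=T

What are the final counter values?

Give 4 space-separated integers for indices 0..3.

Ev 1: PC=6 idx=2 pred=T actual=T -> ctr[2]=3
Ev 2: PC=4 idx=0 pred=T actual=T -> ctr[0]=3
Ev 3: PC=4 idx=0 pred=T actual=T -> ctr[0]=3
Ev 4: PC=4 idx=0 pred=T actual=T -> ctr[0]=3
Ev 5: PC=2 idx=2 pred=T actual=T -> ctr[2]=3
Ev 6: PC=4 idx=0 pred=T actual=T -> ctr[0]=3
Ev 7: PC=6 idx=2 pred=T actual=T -> ctr[2]=3
Ev 8: PC=3 idx=3 pred=T actual=N -> ctr[3]=2
Ev 9: PC=2 idx=2 pred=T actual=N -> ctr[2]=2
Ev 10: PC=3 idx=3 pred=T actual=T -> ctr[3]=3

Answer: 3 3 2 3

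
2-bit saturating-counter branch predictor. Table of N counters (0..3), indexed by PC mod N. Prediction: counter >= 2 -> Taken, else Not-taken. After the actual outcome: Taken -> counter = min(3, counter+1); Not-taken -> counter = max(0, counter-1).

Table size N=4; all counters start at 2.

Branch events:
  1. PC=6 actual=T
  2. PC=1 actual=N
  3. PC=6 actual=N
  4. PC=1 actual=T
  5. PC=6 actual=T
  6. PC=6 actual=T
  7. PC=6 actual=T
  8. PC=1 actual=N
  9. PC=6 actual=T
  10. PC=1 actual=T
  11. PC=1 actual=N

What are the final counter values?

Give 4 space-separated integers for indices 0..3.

Ev 1: PC=6 idx=2 pred=T actual=T -> ctr[2]=3
Ev 2: PC=1 idx=1 pred=T actual=N -> ctr[1]=1
Ev 3: PC=6 idx=2 pred=T actual=N -> ctr[2]=2
Ev 4: PC=1 idx=1 pred=N actual=T -> ctr[1]=2
Ev 5: PC=6 idx=2 pred=T actual=T -> ctr[2]=3
Ev 6: PC=6 idx=2 pred=T actual=T -> ctr[2]=3
Ev 7: PC=6 idx=2 pred=T actual=T -> ctr[2]=3
Ev 8: PC=1 idx=1 pred=T actual=N -> ctr[1]=1
Ev 9: PC=6 idx=2 pred=T actual=T -> ctr[2]=3
Ev 10: PC=1 idx=1 pred=N actual=T -> ctr[1]=2
Ev 11: PC=1 idx=1 pred=T actual=N -> ctr[1]=1

Answer: 2 1 3 2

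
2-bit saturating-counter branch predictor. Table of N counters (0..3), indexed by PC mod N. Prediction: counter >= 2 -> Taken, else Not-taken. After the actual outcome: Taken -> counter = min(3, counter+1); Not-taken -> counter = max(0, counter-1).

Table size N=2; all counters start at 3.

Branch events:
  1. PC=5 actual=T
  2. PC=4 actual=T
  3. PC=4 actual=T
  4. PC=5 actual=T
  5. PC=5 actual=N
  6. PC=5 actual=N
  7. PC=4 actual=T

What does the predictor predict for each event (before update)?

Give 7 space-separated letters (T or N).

Ev 1: PC=5 idx=1 pred=T actual=T -> ctr[1]=3
Ev 2: PC=4 idx=0 pred=T actual=T -> ctr[0]=3
Ev 3: PC=4 idx=0 pred=T actual=T -> ctr[0]=3
Ev 4: PC=5 idx=1 pred=T actual=T -> ctr[1]=3
Ev 5: PC=5 idx=1 pred=T actual=N -> ctr[1]=2
Ev 6: PC=5 idx=1 pred=T actual=N -> ctr[1]=1
Ev 7: PC=4 idx=0 pred=T actual=T -> ctr[0]=3

Answer: T T T T T T T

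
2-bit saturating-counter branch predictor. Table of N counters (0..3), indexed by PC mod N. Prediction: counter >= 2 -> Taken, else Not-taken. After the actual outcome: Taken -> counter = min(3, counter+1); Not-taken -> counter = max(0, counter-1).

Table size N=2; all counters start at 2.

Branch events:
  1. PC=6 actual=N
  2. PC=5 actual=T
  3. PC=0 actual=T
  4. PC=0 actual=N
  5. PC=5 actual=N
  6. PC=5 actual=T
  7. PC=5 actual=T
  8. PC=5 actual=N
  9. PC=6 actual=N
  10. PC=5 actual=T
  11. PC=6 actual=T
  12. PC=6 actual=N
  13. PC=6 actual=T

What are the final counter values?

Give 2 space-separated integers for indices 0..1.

Ev 1: PC=6 idx=0 pred=T actual=N -> ctr[0]=1
Ev 2: PC=5 idx=1 pred=T actual=T -> ctr[1]=3
Ev 3: PC=0 idx=0 pred=N actual=T -> ctr[0]=2
Ev 4: PC=0 idx=0 pred=T actual=N -> ctr[0]=1
Ev 5: PC=5 idx=1 pred=T actual=N -> ctr[1]=2
Ev 6: PC=5 idx=1 pred=T actual=T -> ctr[1]=3
Ev 7: PC=5 idx=1 pred=T actual=T -> ctr[1]=3
Ev 8: PC=5 idx=1 pred=T actual=N -> ctr[1]=2
Ev 9: PC=6 idx=0 pred=N actual=N -> ctr[0]=0
Ev 10: PC=5 idx=1 pred=T actual=T -> ctr[1]=3
Ev 11: PC=6 idx=0 pred=N actual=T -> ctr[0]=1
Ev 12: PC=6 idx=0 pred=N actual=N -> ctr[0]=0
Ev 13: PC=6 idx=0 pred=N actual=T -> ctr[0]=1

Answer: 1 3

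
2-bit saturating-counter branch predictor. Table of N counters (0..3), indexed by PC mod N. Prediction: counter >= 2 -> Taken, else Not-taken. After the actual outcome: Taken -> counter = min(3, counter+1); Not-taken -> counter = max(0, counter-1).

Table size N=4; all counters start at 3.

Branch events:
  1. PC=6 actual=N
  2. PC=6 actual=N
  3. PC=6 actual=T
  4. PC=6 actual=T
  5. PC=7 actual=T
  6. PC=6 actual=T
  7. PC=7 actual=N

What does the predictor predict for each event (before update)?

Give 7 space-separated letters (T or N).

Ev 1: PC=6 idx=2 pred=T actual=N -> ctr[2]=2
Ev 2: PC=6 idx=2 pred=T actual=N -> ctr[2]=1
Ev 3: PC=6 idx=2 pred=N actual=T -> ctr[2]=2
Ev 4: PC=6 idx=2 pred=T actual=T -> ctr[2]=3
Ev 5: PC=7 idx=3 pred=T actual=T -> ctr[3]=3
Ev 6: PC=6 idx=2 pred=T actual=T -> ctr[2]=3
Ev 7: PC=7 idx=3 pred=T actual=N -> ctr[3]=2

Answer: T T N T T T T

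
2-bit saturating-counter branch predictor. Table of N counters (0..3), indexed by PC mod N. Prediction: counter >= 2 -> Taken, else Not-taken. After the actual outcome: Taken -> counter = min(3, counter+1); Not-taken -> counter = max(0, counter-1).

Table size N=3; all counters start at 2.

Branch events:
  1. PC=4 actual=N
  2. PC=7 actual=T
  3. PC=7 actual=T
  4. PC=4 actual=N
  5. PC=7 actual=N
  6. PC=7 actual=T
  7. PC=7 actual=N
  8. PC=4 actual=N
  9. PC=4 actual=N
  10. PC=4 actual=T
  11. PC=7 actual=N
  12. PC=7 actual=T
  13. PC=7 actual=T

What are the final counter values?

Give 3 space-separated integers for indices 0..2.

Ev 1: PC=4 idx=1 pred=T actual=N -> ctr[1]=1
Ev 2: PC=7 idx=1 pred=N actual=T -> ctr[1]=2
Ev 3: PC=7 idx=1 pred=T actual=T -> ctr[1]=3
Ev 4: PC=4 idx=1 pred=T actual=N -> ctr[1]=2
Ev 5: PC=7 idx=1 pred=T actual=N -> ctr[1]=1
Ev 6: PC=7 idx=1 pred=N actual=T -> ctr[1]=2
Ev 7: PC=7 idx=1 pred=T actual=N -> ctr[1]=1
Ev 8: PC=4 idx=1 pred=N actual=N -> ctr[1]=0
Ev 9: PC=4 idx=1 pred=N actual=N -> ctr[1]=0
Ev 10: PC=4 idx=1 pred=N actual=T -> ctr[1]=1
Ev 11: PC=7 idx=1 pred=N actual=N -> ctr[1]=0
Ev 12: PC=7 idx=1 pred=N actual=T -> ctr[1]=1
Ev 13: PC=7 idx=1 pred=N actual=T -> ctr[1]=2

Answer: 2 2 2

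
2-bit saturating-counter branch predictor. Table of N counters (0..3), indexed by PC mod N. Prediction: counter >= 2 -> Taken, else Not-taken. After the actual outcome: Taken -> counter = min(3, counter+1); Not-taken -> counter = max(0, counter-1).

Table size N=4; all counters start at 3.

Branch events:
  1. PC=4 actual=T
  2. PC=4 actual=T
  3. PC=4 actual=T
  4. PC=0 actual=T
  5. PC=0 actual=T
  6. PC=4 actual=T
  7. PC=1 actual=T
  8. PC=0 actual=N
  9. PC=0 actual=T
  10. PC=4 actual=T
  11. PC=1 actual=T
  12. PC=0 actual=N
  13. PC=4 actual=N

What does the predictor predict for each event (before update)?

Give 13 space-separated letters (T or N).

Answer: T T T T T T T T T T T T T

Derivation:
Ev 1: PC=4 idx=0 pred=T actual=T -> ctr[0]=3
Ev 2: PC=4 idx=0 pred=T actual=T -> ctr[0]=3
Ev 3: PC=4 idx=0 pred=T actual=T -> ctr[0]=3
Ev 4: PC=0 idx=0 pred=T actual=T -> ctr[0]=3
Ev 5: PC=0 idx=0 pred=T actual=T -> ctr[0]=3
Ev 6: PC=4 idx=0 pred=T actual=T -> ctr[0]=3
Ev 7: PC=1 idx=1 pred=T actual=T -> ctr[1]=3
Ev 8: PC=0 idx=0 pred=T actual=N -> ctr[0]=2
Ev 9: PC=0 idx=0 pred=T actual=T -> ctr[0]=3
Ev 10: PC=4 idx=0 pred=T actual=T -> ctr[0]=3
Ev 11: PC=1 idx=1 pred=T actual=T -> ctr[1]=3
Ev 12: PC=0 idx=0 pred=T actual=N -> ctr[0]=2
Ev 13: PC=4 idx=0 pred=T actual=N -> ctr[0]=1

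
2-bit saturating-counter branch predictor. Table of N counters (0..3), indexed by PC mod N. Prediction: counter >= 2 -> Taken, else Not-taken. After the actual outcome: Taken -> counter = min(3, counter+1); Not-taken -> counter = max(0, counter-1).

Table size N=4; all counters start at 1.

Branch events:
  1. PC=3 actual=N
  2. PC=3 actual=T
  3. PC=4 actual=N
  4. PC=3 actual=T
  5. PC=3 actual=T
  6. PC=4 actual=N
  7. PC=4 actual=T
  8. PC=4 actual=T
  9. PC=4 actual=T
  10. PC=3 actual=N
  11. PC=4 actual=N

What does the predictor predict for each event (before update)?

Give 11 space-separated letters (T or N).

Answer: N N N N T N N N T T T

Derivation:
Ev 1: PC=3 idx=3 pred=N actual=N -> ctr[3]=0
Ev 2: PC=3 idx=3 pred=N actual=T -> ctr[3]=1
Ev 3: PC=4 idx=0 pred=N actual=N -> ctr[0]=0
Ev 4: PC=3 idx=3 pred=N actual=T -> ctr[3]=2
Ev 5: PC=3 idx=3 pred=T actual=T -> ctr[3]=3
Ev 6: PC=4 idx=0 pred=N actual=N -> ctr[0]=0
Ev 7: PC=4 idx=0 pred=N actual=T -> ctr[0]=1
Ev 8: PC=4 idx=0 pred=N actual=T -> ctr[0]=2
Ev 9: PC=4 idx=0 pred=T actual=T -> ctr[0]=3
Ev 10: PC=3 idx=3 pred=T actual=N -> ctr[3]=2
Ev 11: PC=4 idx=0 pred=T actual=N -> ctr[0]=2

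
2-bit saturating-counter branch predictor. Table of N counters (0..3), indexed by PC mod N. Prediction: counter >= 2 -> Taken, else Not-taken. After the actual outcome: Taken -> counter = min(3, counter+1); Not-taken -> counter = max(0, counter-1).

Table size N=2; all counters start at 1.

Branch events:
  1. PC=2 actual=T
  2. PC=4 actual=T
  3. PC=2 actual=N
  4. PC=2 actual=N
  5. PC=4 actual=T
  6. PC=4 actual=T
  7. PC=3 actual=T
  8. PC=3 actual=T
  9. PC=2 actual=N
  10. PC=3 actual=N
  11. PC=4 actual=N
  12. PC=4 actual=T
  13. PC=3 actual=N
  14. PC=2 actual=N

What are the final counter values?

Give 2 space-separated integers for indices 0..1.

Answer: 1 1

Derivation:
Ev 1: PC=2 idx=0 pred=N actual=T -> ctr[0]=2
Ev 2: PC=4 idx=0 pred=T actual=T -> ctr[0]=3
Ev 3: PC=2 idx=0 pred=T actual=N -> ctr[0]=2
Ev 4: PC=2 idx=0 pred=T actual=N -> ctr[0]=1
Ev 5: PC=4 idx=0 pred=N actual=T -> ctr[0]=2
Ev 6: PC=4 idx=0 pred=T actual=T -> ctr[0]=3
Ev 7: PC=3 idx=1 pred=N actual=T -> ctr[1]=2
Ev 8: PC=3 idx=1 pred=T actual=T -> ctr[1]=3
Ev 9: PC=2 idx=0 pred=T actual=N -> ctr[0]=2
Ev 10: PC=3 idx=1 pred=T actual=N -> ctr[1]=2
Ev 11: PC=4 idx=0 pred=T actual=N -> ctr[0]=1
Ev 12: PC=4 idx=0 pred=N actual=T -> ctr[0]=2
Ev 13: PC=3 idx=1 pred=T actual=N -> ctr[1]=1
Ev 14: PC=2 idx=0 pred=T actual=N -> ctr[0]=1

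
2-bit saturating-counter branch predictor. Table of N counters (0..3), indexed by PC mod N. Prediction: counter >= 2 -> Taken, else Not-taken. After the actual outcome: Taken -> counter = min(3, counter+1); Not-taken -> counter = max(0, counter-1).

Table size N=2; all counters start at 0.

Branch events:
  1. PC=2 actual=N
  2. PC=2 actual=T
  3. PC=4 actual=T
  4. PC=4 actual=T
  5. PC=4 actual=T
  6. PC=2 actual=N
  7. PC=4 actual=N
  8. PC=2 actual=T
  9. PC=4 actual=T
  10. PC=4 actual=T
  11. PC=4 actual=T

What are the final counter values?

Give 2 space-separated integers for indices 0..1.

Answer: 3 0

Derivation:
Ev 1: PC=2 idx=0 pred=N actual=N -> ctr[0]=0
Ev 2: PC=2 idx=0 pred=N actual=T -> ctr[0]=1
Ev 3: PC=4 idx=0 pred=N actual=T -> ctr[0]=2
Ev 4: PC=4 idx=0 pred=T actual=T -> ctr[0]=3
Ev 5: PC=4 idx=0 pred=T actual=T -> ctr[0]=3
Ev 6: PC=2 idx=0 pred=T actual=N -> ctr[0]=2
Ev 7: PC=4 idx=0 pred=T actual=N -> ctr[0]=1
Ev 8: PC=2 idx=0 pred=N actual=T -> ctr[0]=2
Ev 9: PC=4 idx=0 pred=T actual=T -> ctr[0]=3
Ev 10: PC=4 idx=0 pred=T actual=T -> ctr[0]=3
Ev 11: PC=4 idx=0 pred=T actual=T -> ctr[0]=3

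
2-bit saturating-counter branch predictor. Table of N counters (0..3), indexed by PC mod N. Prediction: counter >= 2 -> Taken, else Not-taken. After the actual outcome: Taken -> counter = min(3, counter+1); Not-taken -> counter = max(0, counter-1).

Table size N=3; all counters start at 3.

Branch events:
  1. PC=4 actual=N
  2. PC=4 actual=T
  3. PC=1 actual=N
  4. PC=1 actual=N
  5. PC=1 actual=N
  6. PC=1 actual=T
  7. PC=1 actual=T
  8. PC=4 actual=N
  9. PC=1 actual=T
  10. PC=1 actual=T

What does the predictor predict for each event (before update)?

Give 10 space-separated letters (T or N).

Ev 1: PC=4 idx=1 pred=T actual=N -> ctr[1]=2
Ev 2: PC=4 idx=1 pred=T actual=T -> ctr[1]=3
Ev 3: PC=1 idx=1 pred=T actual=N -> ctr[1]=2
Ev 4: PC=1 idx=1 pred=T actual=N -> ctr[1]=1
Ev 5: PC=1 idx=1 pred=N actual=N -> ctr[1]=0
Ev 6: PC=1 idx=1 pred=N actual=T -> ctr[1]=1
Ev 7: PC=1 idx=1 pred=N actual=T -> ctr[1]=2
Ev 8: PC=4 idx=1 pred=T actual=N -> ctr[1]=1
Ev 9: PC=1 idx=1 pred=N actual=T -> ctr[1]=2
Ev 10: PC=1 idx=1 pred=T actual=T -> ctr[1]=3

Answer: T T T T N N N T N T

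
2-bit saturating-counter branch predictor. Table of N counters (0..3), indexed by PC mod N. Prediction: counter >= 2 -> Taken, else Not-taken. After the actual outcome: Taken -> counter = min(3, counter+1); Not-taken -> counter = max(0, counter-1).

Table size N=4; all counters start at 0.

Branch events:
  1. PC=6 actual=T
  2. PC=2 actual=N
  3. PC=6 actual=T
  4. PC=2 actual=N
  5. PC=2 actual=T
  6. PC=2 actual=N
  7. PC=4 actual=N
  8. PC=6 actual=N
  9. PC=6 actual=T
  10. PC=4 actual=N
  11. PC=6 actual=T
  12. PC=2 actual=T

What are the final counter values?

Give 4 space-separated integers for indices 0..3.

Ev 1: PC=6 idx=2 pred=N actual=T -> ctr[2]=1
Ev 2: PC=2 idx=2 pred=N actual=N -> ctr[2]=0
Ev 3: PC=6 idx=2 pred=N actual=T -> ctr[2]=1
Ev 4: PC=2 idx=2 pred=N actual=N -> ctr[2]=0
Ev 5: PC=2 idx=2 pred=N actual=T -> ctr[2]=1
Ev 6: PC=2 idx=2 pred=N actual=N -> ctr[2]=0
Ev 7: PC=4 idx=0 pred=N actual=N -> ctr[0]=0
Ev 8: PC=6 idx=2 pred=N actual=N -> ctr[2]=0
Ev 9: PC=6 idx=2 pred=N actual=T -> ctr[2]=1
Ev 10: PC=4 idx=0 pred=N actual=N -> ctr[0]=0
Ev 11: PC=6 idx=2 pred=N actual=T -> ctr[2]=2
Ev 12: PC=2 idx=2 pred=T actual=T -> ctr[2]=3

Answer: 0 0 3 0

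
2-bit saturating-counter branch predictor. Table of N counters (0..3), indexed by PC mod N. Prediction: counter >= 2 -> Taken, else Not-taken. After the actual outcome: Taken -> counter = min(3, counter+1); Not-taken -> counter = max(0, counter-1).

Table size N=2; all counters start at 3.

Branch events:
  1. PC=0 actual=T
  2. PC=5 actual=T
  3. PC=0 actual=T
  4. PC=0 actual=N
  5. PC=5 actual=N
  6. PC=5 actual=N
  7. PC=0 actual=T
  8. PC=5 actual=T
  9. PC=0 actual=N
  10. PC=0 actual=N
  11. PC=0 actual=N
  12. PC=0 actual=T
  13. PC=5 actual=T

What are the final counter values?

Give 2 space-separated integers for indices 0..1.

Ev 1: PC=0 idx=0 pred=T actual=T -> ctr[0]=3
Ev 2: PC=5 idx=1 pred=T actual=T -> ctr[1]=3
Ev 3: PC=0 idx=0 pred=T actual=T -> ctr[0]=3
Ev 4: PC=0 idx=0 pred=T actual=N -> ctr[0]=2
Ev 5: PC=5 idx=1 pred=T actual=N -> ctr[1]=2
Ev 6: PC=5 idx=1 pred=T actual=N -> ctr[1]=1
Ev 7: PC=0 idx=0 pred=T actual=T -> ctr[0]=3
Ev 8: PC=5 idx=1 pred=N actual=T -> ctr[1]=2
Ev 9: PC=0 idx=0 pred=T actual=N -> ctr[0]=2
Ev 10: PC=0 idx=0 pred=T actual=N -> ctr[0]=1
Ev 11: PC=0 idx=0 pred=N actual=N -> ctr[0]=0
Ev 12: PC=0 idx=0 pred=N actual=T -> ctr[0]=1
Ev 13: PC=5 idx=1 pred=T actual=T -> ctr[1]=3

Answer: 1 3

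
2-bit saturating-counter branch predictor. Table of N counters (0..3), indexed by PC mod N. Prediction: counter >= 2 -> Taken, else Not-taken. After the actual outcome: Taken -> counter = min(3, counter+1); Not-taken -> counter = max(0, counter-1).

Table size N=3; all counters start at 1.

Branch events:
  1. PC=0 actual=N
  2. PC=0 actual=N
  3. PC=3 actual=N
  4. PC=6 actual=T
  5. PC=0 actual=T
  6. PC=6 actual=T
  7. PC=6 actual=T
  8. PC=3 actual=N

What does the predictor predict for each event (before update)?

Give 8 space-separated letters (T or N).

Ev 1: PC=0 idx=0 pred=N actual=N -> ctr[0]=0
Ev 2: PC=0 idx=0 pred=N actual=N -> ctr[0]=0
Ev 3: PC=3 idx=0 pred=N actual=N -> ctr[0]=0
Ev 4: PC=6 idx=0 pred=N actual=T -> ctr[0]=1
Ev 5: PC=0 idx=0 pred=N actual=T -> ctr[0]=2
Ev 6: PC=6 idx=0 pred=T actual=T -> ctr[0]=3
Ev 7: PC=6 idx=0 pred=T actual=T -> ctr[0]=3
Ev 8: PC=3 idx=0 pred=T actual=N -> ctr[0]=2

Answer: N N N N N T T T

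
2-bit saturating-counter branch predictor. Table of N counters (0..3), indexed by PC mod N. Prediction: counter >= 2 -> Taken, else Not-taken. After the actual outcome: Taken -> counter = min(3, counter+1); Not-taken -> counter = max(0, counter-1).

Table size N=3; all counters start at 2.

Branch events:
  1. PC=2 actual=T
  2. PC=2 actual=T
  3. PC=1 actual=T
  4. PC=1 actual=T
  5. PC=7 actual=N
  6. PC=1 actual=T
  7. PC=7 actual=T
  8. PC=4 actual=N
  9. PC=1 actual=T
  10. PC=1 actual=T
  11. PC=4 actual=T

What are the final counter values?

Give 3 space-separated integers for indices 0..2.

Answer: 2 3 3

Derivation:
Ev 1: PC=2 idx=2 pred=T actual=T -> ctr[2]=3
Ev 2: PC=2 idx=2 pred=T actual=T -> ctr[2]=3
Ev 3: PC=1 idx=1 pred=T actual=T -> ctr[1]=3
Ev 4: PC=1 idx=1 pred=T actual=T -> ctr[1]=3
Ev 5: PC=7 idx=1 pred=T actual=N -> ctr[1]=2
Ev 6: PC=1 idx=1 pred=T actual=T -> ctr[1]=3
Ev 7: PC=7 idx=1 pred=T actual=T -> ctr[1]=3
Ev 8: PC=4 idx=1 pred=T actual=N -> ctr[1]=2
Ev 9: PC=1 idx=1 pred=T actual=T -> ctr[1]=3
Ev 10: PC=1 idx=1 pred=T actual=T -> ctr[1]=3
Ev 11: PC=4 idx=1 pred=T actual=T -> ctr[1]=3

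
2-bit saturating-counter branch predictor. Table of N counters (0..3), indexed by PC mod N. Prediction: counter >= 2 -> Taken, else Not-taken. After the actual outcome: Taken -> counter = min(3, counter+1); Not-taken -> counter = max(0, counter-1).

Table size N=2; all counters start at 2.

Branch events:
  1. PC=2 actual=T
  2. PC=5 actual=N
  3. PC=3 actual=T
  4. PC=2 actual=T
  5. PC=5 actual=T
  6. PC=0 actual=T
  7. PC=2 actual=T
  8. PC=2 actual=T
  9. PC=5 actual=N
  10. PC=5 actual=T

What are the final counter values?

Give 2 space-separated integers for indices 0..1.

Ev 1: PC=2 idx=0 pred=T actual=T -> ctr[0]=3
Ev 2: PC=5 idx=1 pred=T actual=N -> ctr[1]=1
Ev 3: PC=3 idx=1 pred=N actual=T -> ctr[1]=2
Ev 4: PC=2 idx=0 pred=T actual=T -> ctr[0]=3
Ev 5: PC=5 idx=1 pred=T actual=T -> ctr[1]=3
Ev 6: PC=0 idx=0 pred=T actual=T -> ctr[0]=3
Ev 7: PC=2 idx=0 pred=T actual=T -> ctr[0]=3
Ev 8: PC=2 idx=0 pred=T actual=T -> ctr[0]=3
Ev 9: PC=5 idx=1 pred=T actual=N -> ctr[1]=2
Ev 10: PC=5 idx=1 pred=T actual=T -> ctr[1]=3

Answer: 3 3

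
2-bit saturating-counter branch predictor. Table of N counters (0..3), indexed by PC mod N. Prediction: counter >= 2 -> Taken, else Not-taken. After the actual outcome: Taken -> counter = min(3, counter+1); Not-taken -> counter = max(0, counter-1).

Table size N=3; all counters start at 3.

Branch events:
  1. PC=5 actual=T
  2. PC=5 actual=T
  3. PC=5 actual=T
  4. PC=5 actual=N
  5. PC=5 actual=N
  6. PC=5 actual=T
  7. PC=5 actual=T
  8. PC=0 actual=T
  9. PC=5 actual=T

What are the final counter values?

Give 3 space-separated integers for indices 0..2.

Ev 1: PC=5 idx=2 pred=T actual=T -> ctr[2]=3
Ev 2: PC=5 idx=2 pred=T actual=T -> ctr[2]=3
Ev 3: PC=5 idx=2 pred=T actual=T -> ctr[2]=3
Ev 4: PC=5 idx=2 pred=T actual=N -> ctr[2]=2
Ev 5: PC=5 idx=2 pred=T actual=N -> ctr[2]=1
Ev 6: PC=5 idx=2 pred=N actual=T -> ctr[2]=2
Ev 7: PC=5 idx=2 pred=T actual=T -> ctr[2]=3
Ev 8: PC=0 idx=0 pred=T actual=T -> ctr[0]=3
Ev 9: PC=5 idx=2 pred=T actual=T -> ctr[2]=3

Answer: 3 3 3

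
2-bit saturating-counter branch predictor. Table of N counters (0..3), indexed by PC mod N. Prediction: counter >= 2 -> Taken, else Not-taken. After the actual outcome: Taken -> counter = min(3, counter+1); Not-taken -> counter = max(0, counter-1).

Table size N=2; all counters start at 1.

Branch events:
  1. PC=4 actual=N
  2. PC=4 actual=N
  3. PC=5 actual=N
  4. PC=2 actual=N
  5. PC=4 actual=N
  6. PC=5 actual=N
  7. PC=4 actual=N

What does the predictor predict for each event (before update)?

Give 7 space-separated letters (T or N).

Ev 1: PC=4 idx=0 pred=N actual=N -> ctr[0]=0
Ev 2: PC=4 idx=0 pred=N actual=N -> ctr[0]=0
Ev 3: PC=5 idx=1 pred=N actual=N -> ctr[1]=0
Ev 4: PC=2 idx=0 pred=N actual=N -> ctr[0]=0
Ev 5: PC=4 idx=0 pred=N actual=N -> ctr[0]=0
Ev 6: PC=5 idx=1 pred=N actual=N -> ctr[1]=0
Ev 7: PC=4 idx=0 pred=N actual=N -> ctr[0]=0

Answer: N N N N N N N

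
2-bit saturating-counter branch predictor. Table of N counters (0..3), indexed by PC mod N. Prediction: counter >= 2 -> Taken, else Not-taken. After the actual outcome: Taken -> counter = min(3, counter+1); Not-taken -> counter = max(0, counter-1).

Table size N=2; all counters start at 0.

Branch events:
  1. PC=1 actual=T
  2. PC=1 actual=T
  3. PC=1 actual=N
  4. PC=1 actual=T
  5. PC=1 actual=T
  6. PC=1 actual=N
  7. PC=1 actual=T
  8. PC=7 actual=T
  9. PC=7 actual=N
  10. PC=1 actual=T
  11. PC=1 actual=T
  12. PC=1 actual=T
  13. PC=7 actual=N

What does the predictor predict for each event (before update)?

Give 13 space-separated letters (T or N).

Answer: N N T N T T T T T T T T T

Derivation:
Ev 1: PC=1 idx=1 pred=N actual=T -> ctr[1]=1
Ev 2: PC=1 idx=1 pred=N actual=T -> ctr[1]=2
Ev 3: PC=1 idx=1 pred=T actual=N -> ctr[1]=1
Ev 4: PC=1 idx=1 pred=N actual=T -> ctr[1]=2
Ev 5: PC=1 idx=1 pred=T actual=T -> ctr[1]=3
Ev 6: PC=1 idx=1 pred=T actual=N -> ctr[1]=2
Ev 7: PC=1 idx=1 pred=T actual=T -> ctr[1]=3
Ev 8: PC=7 idx=1 pred=T actual=T -> ctr[1]=3
Ev 9: PC=7 idx=1 pred=T actual=N -> ctr[1]=2
Ev 10: PC=1 idx=1 pred=T actual=T -> ctr[1]=3
Ev 11: PC=1 idx=1 pred=T actual=T -> ctr[1]=3
Ev 12: PC=1 idx=1 pred=T actual=T -> ctr[1]=3
Ev 13: PC=7 idx=1 pred=T actual=N -> ctr[1]=2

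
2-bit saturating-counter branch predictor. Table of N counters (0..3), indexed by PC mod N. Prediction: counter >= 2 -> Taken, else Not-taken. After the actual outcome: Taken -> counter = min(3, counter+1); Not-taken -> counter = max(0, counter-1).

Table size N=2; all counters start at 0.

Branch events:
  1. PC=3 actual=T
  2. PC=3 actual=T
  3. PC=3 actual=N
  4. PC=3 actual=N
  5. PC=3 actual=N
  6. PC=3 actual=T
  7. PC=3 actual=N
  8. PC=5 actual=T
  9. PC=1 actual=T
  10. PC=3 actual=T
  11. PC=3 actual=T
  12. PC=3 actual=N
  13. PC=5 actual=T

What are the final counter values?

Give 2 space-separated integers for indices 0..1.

Answer: 0 3

Derivation:
Ev 1: PC=3 idx=1 pred=N actual=T -> ctr[1]=1
Ev 2: PC=3 idx=1 pred=N actual=T -> ctr[1]=2
Ev 3: PC=3 idx=1 pred=T actual=N -> ctr[1]=1
Ev 4: PC=3 idx=1 pred=N actual=N -> ctr[1]=0
Ev 5: PC=3 idx=1 pred=N actual=N -> ctr[1]=0
Ev 6: PC=3 idx=1 pred=N actual=T -> ctr[1]=1
Ev 7: PC=3 idx=1 pred=N actual=N -> ctr[1]=0
Ev 8: PC=5 idx=1 pred=N actual=T -> ctr[1]=1
Ev 9: PC=1 idx=1 pred=N actual=T -> ctr[1]=2
Ev 10: PC=3 idx=1 pred=T actual=T -> ctr[1]=3
Ev 11: PC=3 idx=1 pred=T actual=T -> ctr[1]=3
Ev 12: PC=3 idx=1 pred=T actual=N -> ctr[1]=2
Ev 13: PC=5 idx=1 pred=T actual=T -> ctr[1]=3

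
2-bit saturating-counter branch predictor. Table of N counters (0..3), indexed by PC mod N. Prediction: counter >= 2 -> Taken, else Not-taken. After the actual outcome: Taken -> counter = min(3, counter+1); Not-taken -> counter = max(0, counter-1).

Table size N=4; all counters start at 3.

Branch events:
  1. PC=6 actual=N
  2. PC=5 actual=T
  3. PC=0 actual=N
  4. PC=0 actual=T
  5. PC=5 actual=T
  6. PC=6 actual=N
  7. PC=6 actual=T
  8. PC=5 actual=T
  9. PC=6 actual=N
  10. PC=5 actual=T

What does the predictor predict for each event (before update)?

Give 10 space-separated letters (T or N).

Answer: T T T T T T N T T T

Derivation:
Ev 1: PC=6 idx=2 pred=T actual=N -> ctr[2]=2
Ev 2: PC=5 idx=1 pred=T actual=T -> ctr[1]=3
Ev 3: PC=0 idx=0 pred=T actual=N -> ctr[0]=2
Ev 4: PC=0 idx=0 pred=T actual=T -> ctr[0]=3
Ev 5: PC=5 idx=1 pred=T actual=T -> ctr[1]=3
Ev 6: PC=6 idx=2 pred=T actual=N -> ctr[2]=1
Ev 7: PC=6 idx=2 pred=N actual=T -> ctr[2]=2
Ev 8: PC=5 idx=1 pred=T actual=T -> ctr[1]=3
Ev 9: PC=6 idx=2 pred=T actual=N -> ctr[2]=1
Ev 10: PC=5 idx=1 pred=T actual=T -> ctr[1]=3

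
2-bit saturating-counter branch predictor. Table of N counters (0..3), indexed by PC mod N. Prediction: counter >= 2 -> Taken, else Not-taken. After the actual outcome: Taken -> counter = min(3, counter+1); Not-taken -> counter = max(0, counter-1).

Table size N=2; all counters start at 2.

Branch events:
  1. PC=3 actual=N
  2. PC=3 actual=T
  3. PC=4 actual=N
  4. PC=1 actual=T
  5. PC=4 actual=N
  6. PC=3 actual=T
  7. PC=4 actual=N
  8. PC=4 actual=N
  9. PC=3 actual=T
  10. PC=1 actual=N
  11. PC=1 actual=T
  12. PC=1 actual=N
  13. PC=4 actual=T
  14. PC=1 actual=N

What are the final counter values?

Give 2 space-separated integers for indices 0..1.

Answer: 1 1

Derivation:
Ev 1: PC=3 idx=1 pred=T actual=N -> ctr[1]=1
Ev 2: PC=3 idx=1 pred=N actual=T -> ctr[1]=2
Ev 3: PC=4 idx=0 pred=T actual=N -> ctr[0]=1
Ev 4: PC=1 idx=1 pred=T actual=T -> ctr[1]=3
Ev 5: PC=4 idx=0 pred=N actual=N -> ctr[0]=0
Ev 6: PC=3 idx=1 pred=T actual=T -> ctr[1]=3
Ev 7: PC=4 idx=0 pred=N actual=N -> ctr[0]=0
Ev 8: PC=4 idx=0 pred=N actual=N -> ctr[0]=0
Ev 9: PC=3 idx=1 pred=T actual=T -> ctr[1]=3
Ev 10: PC=1 idx=1 pred=T actual=N -> ctr[1]=2
Ev 11: PC=1 idx=1 pred=T actual=T -> ctr[1]=3
Ev 12: PC=1 idx=1 pred=T actual=N -> ctr[1]=2
Ev 13: PC=4 idx=0 pred=N actual=T -> ctr[0]=1
Ev 14: PC=1 idx=1 pred=T actual=N -> ctr[1]=1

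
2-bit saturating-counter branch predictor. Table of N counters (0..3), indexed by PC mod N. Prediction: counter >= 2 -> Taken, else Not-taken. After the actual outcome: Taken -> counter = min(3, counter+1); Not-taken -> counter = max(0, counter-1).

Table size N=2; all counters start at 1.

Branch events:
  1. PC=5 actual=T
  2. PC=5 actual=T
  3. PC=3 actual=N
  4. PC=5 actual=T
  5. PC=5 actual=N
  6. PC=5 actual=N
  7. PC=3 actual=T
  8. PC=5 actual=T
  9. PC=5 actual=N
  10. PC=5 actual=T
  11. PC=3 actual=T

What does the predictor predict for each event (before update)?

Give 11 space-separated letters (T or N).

Answer: N T T T T T N T T T T

Derivation:
Ev 1: PC=5 idx=1 pred=N actual=T -> ctr[1]=2
Ev 2: PC=5 idx=1 pred=T actual=T -> ctr[1]=3
Ev 3: PC=3 idx=1 pred=T actual=N -> ctr[1]=2
Ev 4: PC=5 idx=1 pred=T actual=T -> ctr[1]=3
Ev 5: PC=5 idx=1 pred=T actual=N -> ctr[1]=2
Ev 6: PC=5 idx=1 pred=T actual=N -> ctr[1]=1
Ev 7: PC=3 idx=1 pred=N actual=T -> ctr[1]=2
Ev 8: PC=5 idx=1 pred=T actual=T -> ctr[1]=3
Ev 9: PC=5 idx=1 pred=T actual=N -> ctr[1]=2
Ev 10: PC=5 idx=1 pred=T actual=T -> ctr[1]=3
Ev 11: PC=3 idx=1 pred=T actual=T -> ctr[1]=3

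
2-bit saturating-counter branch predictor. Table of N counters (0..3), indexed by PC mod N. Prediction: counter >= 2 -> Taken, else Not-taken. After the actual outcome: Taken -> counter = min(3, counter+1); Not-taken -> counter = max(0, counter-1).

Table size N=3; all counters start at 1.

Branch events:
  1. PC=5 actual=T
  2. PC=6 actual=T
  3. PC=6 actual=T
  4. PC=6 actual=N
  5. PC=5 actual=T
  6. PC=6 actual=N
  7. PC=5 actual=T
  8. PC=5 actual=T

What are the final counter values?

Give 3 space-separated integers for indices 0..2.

Ev 1: PC=5 idx=2 pred=N actual=T -> ctr[2]=2
Ev 2: PC=6 idx=0 pred=N actual=T -> ctr[0]=2
Ev 3: PC=6 idx=0 pred=T actual=T -> ctr[0]=3
Ev 4: PC=6 idx=0 pred=T actual=N -> ctr[0]=2
Ev 5: PC=5 idx=2 pred=T actual=T -> ctr[2]=3
Ev 6: PC=6 idx=0 pred=T actual=N -> ctr[0]=1
Ev 7: PC=5 idx=2 pred=T actual=T -> ctr[2]=3
Ev 8: PC=5 idx=2 pred=T actual=T -> ctr[2]=3

Answer: 1 1 3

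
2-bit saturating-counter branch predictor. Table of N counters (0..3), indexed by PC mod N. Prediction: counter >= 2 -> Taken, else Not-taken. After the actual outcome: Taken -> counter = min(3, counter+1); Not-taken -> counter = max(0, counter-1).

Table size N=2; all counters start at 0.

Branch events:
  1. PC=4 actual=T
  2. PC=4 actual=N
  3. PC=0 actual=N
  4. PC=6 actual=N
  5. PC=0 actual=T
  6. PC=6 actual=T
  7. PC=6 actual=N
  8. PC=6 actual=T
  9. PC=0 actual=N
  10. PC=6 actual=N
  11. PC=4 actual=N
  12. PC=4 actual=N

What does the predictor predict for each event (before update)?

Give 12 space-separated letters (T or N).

Answer: N N N N N N T N T N N N

Derivation:
Ev 1: PC=4 idx=0 pred=N actual=T -> ctr[0]=1
Ev 2: PC=4 idx=0 pred=N actual=N -> ctr[0]=0
Ev 3: PC=0 idx=0 pred=N actual=N -> ctr[0]=0
Ev 4: PC=6 idx=0 pred=N actual=N -> ctr[0]=0
Ev 5: PC=0 idx=0 pred=N actual=T -> ctr[0]=1
Ev 6: PC=6 idx=0 pred=N actual=T -> ctr[0]=2
Ev 7: PC=6 idx=0 pred=T actual=N -> ctr[0]=1
Ev 8: PC=6 idx=0 pred=N actual=T -> ctr[0]=2
Ev 9: PC=0 idx=0 pred=T actual=N -> ctr[0]=1
Ev 10: PC=6 idx=0 pred=N actual=N -> ctr[0]=0
Ev 11: PC=4 idx=0 pred=N actual=N -> ctr[0]=0
Ev 12: PC=4 idx=0 pred=N actual=N -> ctr[0]=0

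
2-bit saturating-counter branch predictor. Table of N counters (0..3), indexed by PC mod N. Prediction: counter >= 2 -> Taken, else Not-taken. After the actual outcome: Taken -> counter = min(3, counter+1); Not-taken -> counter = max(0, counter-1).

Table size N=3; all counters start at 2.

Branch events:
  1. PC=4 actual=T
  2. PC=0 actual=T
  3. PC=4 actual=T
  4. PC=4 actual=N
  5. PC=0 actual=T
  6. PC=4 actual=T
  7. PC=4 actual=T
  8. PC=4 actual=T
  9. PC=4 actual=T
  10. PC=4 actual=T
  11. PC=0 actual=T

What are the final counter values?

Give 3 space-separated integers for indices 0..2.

Ev 1: PC=4 idx=1 pred=T actual=T -> ctr[1]=3
Ev 2: PC=0 idx=0 pred=T actual=T -> ctr[0]=3
Ev 3: PC=4 idx=1 pred=T actual=T -> ctr[1]=3
Ev 4: PC=4 idx=1 pred=T actual=N -> ctr[1]=2
Ev 5: PC=0 idx=0 pred=T actual=T -> ctr[0]=3
Ev 6: PC=4 idx=1 pred=T actual=T -> ctr[1]=3
Ev 7: PC=4 idx=1 pred=T actual=T -> ctr[1]=3
Ev 8: PC=4 idx=1 pred=T actual=T -> ctr[1]=3
Ev 9: PC=4 idx=1 pred=T actual=T -> ctr[1]=3
Ev 10: PC=4 idx=1 pred=T actual=T -> ctr[1]=3
Ev 11: PC=0 idx=0 pred=T actual=T -> ctr[0]=3

Answer: 3 3 2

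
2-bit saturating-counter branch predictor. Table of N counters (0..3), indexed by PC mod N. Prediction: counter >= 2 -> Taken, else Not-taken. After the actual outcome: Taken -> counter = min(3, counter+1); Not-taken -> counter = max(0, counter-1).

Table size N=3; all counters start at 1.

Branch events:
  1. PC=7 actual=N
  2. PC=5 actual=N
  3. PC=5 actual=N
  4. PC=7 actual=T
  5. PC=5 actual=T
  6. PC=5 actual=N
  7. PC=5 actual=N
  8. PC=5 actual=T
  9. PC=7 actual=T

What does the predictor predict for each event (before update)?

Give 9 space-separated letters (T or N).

Answer: N N N N N N N N N

Derivation:
Ev 1: PC=7 idx=1 pred=N actual=N -> ctr[1]=0
Ev 2: PC=5 idx=2 pred=N actual=N -> ctr[2]=0
Ev 3: PC=5 idx=2 pred=N actual=N -> ctr[2]=0
Ev 4: PC=7 idx=1 pred=N actual=T -> ctr[1]=1
Ev 5: PC=5 idx=2 pred=N actual=T -> ctr[2]=1
Ev 6: PC=5 idx=2 pred=N actual=N -> ctr[2]=0
Ev 7: PC=5 idx=2 pred=N actual=N -> ctr[2]=0
Ev 8: PC=5 idx=2 pred=N actual=T -> ctr[2]=1
Ev 9: PC=7 idx=1 pred=N actual=T -> ctr[1]=2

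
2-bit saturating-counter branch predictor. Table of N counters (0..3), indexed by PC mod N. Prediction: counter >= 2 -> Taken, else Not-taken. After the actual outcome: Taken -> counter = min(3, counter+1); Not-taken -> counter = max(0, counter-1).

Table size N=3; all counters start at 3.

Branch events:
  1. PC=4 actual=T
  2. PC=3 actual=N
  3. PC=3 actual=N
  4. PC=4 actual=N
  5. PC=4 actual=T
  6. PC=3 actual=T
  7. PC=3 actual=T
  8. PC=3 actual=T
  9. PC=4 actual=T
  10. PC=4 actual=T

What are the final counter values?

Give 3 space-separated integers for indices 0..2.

Answer: 3 3 3

Derivation:
Ev 1: PC=4 idx=1 pred=T actual=T -> ctr[1]=3
Ev 2: PC=3 idx=0 pred=T actual=N -> ctr[0]=2
Ev 3: PC=3 idx=0 pred=T actual=N -> ctr[0]=1
Ev 4: PC=4 idx=1 pred=T actual=N -> ctr[1]=2
Ev 5: PC=4 idx=1 pred=T actual=T -> ctr[1]=3
Ev 6: PC=3 idx=0 pred=N actual=T -> ctr[0]=2
Ev 7: PC=3 idx=0 pred=T actual=T -> ctr[0]=3
Ev 8: PC=3 idx=0 pred=T actual=T -> ctr[0]=3
Ev 9: PC=4 idx=1 pred=T actual=T -> ctr[1]=3
Ev 10: PC=4 idx=1 pred=T actual=T -> ctr[1]=3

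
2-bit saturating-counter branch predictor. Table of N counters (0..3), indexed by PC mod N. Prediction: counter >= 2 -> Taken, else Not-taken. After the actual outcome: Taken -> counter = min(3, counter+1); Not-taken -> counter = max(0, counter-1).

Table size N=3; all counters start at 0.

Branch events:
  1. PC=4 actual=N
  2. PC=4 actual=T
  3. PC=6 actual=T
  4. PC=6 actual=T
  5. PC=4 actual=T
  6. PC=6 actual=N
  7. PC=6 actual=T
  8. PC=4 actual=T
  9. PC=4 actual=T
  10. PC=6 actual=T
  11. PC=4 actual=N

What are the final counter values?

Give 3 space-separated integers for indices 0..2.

Ev 1: PC=4 idx=1 pred=N actual=N -> ctr[1]=0
Ev 2: PC=4 idx=1 pred=N actual=T -> ctr[1]=1
Ev 3: PC=6 idx=0 pred=N actual=T -> ctr[0]=1
Ev 4: PC=6 idx=0 pred=N actual=T -> ctr[0]=2
Ev 5: PC=4 idx=1 pred=N actual=T -> ctr[1]=2
Ev 6: PC=6 idx=0 pred=T actual=N -> ctr[0]=1
Ev 7: PC=6 idx=0 pred=N actual=T -> ctr[0]=2
Ev 8: PC=4 idx=1 pred=T actual=T -> ctr[1]=3
Ev 9: PC=4 idx=1 pred=T actual=T -> ctr[1]=3
Ev 10: PC=6 idx=0 pred=T actual=T -> ctr[0]=3
Ev 11: PC=4 idx=1 pred=T actual=N -> ctr[1]=2

Answer: 3 2 0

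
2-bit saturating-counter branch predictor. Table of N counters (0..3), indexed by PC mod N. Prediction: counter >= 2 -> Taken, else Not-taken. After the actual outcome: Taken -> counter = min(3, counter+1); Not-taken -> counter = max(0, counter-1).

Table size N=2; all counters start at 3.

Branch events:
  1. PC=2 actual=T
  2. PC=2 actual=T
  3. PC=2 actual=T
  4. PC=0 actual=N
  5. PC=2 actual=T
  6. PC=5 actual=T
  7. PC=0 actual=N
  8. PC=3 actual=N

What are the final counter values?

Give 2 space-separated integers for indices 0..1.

Answer: 2 2

Derivation:
Ev 1: PC=2 idx=0 pred=T actual=T -> ctr[0]=3
Ev 2: PC=2 idx=0 pred=T actual=T -> ctr[0]=3
Ev 3: PC=2 idx=0 pred=T actual=T -> ctr[0]=3
Ev 4: PC=0 idx=0 pred=T actual=N -> ctr[0]=2
Ev 5: PC=2 idx=0 pred=T actual=T -> ctr[0]=3
Ev 6: PC=5 idx=1 pred=T actual=T -> ctr[1]=3
Ev 7: PC=0 idx=0 pred=T actual=N -> ctr[0]=2
Ev 8: PC=3 idx=1 pred=T actual=N -> ctr[1]=2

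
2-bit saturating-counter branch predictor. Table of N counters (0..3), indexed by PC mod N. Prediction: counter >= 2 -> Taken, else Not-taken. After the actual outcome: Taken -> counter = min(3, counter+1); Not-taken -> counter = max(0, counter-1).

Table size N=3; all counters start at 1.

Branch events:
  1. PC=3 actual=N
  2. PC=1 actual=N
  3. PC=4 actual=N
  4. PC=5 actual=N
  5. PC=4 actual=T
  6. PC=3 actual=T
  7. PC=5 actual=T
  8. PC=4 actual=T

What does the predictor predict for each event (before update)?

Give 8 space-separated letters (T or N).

Answer: N N N N N N N N

Derivation:
Ev 1: PC=3 idx=0 pred=N actual=N -> ctr[0]=0
Ev 2: PC=1 idx=1 pred=N actual=N -> ctr[1]=0
Ev 3: PC=4 idx=1 pred=N actual=N -> ctr[1]=0
Ev 4: PC=5 idx=2 pred=N actual=N -> ctr[2]=0
Ev 5: PC=4 idx=1 pred=N actual=T -> ctr[1]=1
Ev 6: PC=3 idx=0 pred=N actual=T -> ctr[0]=1
Ev 7: PC=5 idx=2 pred=N actual=T -> ctr[2]=1
Ev 8: PC=4 idx=1 pred=N actual=T -> ctr[1]=2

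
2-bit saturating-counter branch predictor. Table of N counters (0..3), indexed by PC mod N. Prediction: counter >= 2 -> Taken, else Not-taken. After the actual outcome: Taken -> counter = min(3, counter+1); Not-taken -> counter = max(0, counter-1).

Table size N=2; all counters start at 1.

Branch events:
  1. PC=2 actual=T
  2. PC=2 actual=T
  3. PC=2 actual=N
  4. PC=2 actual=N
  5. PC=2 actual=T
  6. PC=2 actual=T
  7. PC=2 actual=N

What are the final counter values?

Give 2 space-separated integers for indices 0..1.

Ev 1: PC=2 idx=0 pred=N actual=T -> ctr[0]=2
Ev 2: PC=2 idx=0 pred=T actual=T -> ctr[0]=3
Ev 3: PC=2 idx=0 pred=T actual=N -> ctr[0]=2
Ev 4: PC=2 idx=0 pred=T actual=N -> ctr[0]=1
Ev 5: PC=2 idx=0 pred=N actual=T -> ctr[0]=2
Ev 6: PC=2 idx=0 pred=T actual=T -> ctr[0]=3
Ev 7: PC=2 idx=0 pred=T actual=N -> ctr[0]=2

Answer: 2 1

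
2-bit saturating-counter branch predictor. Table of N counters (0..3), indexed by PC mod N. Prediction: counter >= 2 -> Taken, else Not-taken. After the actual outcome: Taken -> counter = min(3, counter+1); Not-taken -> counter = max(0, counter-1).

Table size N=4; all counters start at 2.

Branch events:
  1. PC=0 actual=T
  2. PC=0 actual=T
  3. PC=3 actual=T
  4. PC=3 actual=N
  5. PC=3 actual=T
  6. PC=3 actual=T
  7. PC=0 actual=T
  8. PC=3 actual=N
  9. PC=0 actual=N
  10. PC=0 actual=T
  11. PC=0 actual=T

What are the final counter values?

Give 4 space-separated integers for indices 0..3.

Answer: 3 2 2 2

Derivation:
Ev 1: PC=0 idx=0 pred=T actual=T -> ctr[0]=3
Ev 2: PC=0 idx=0 pred=T actual=T -> ctr[0]=3
Ev 3: PC=3 idx=3 pred=T actual=T -> ctr[3]=3
Ev 4: PC=3 idx=3 pred=T actual=N -> ctr[3]=2
Ev 5: PC=3 idx=3 pred=T actual=T -> ctr[3]=3
Ev 6: PC=3 idx=3 pred=T actual=T -> ctr[3]=3
Ev 7: PC=0 idx=0 pred=T actual=T -> ctr[0]=3
Ev 8: PC=3 idx=3 pred=T actual=N -> ctr[3]=2
Ev 9: PC=0 idx=0 pred=T actual=N -> ctr[0]=2
Ev 10: PC=0 idx=0 pred=T actual=T -> ctr[0]=3
Ev 11: PC=0 idx=0 pred=T actual=T -> ctr[0]=3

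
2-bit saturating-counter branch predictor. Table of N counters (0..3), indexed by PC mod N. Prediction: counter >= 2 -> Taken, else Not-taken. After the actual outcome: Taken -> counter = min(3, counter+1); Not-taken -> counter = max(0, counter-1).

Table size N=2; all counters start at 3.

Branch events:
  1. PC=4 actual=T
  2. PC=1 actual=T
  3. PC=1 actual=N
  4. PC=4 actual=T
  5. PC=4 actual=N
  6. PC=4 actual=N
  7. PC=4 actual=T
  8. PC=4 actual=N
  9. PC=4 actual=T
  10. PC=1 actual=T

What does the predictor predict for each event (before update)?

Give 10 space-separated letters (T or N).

Ev 1: PC=4 idx=0 pred=T actual=T -> ctr[0]=3
Ev 2: PC=1 idx=1 pred=T actual=T -> ctr[1]=3
Ev 3: PC=1 idx=1 pred=T actual=N -> ctr[1]=2
Ev 4: PC=4 idx=0 pred=T actual=T -> ctr[0]=3
Ev 5: PC=4 idx=0 pred=T actual=N -> ctr[0]=2
Ev 6: PC=4 idx=0 pred=T actual=N -> ctr[0]=1
Ev 7: PC=4 idx=0 pred=N actual=T -> ctr[0]=2
Ev 8: PC=4 idx=0 pred=T actual=N -> ctr[0]=1
Ev 9: PC=4 idx=0 pred=N actual=T -> ctr[0]=2
Ev 10: PC=1 idx=1 pred=T actual=T -> ctr[1]=3

Answer: T T T T T T N T N T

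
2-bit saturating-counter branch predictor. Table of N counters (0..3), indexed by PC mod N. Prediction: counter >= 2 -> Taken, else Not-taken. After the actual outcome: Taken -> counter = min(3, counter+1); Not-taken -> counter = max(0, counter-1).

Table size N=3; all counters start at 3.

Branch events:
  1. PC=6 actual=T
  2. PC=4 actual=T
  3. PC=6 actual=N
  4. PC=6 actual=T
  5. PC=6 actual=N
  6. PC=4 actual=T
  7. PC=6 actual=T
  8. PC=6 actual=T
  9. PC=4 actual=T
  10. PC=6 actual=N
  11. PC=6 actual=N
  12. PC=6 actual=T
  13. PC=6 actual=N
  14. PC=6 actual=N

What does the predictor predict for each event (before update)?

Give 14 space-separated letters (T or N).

Ev 1: PC=6 idx=0 pred=T actual=T -> ctr[0]=3
Ev 2: PC=4 idx=1 pred=T actual=T -> ctr[1]=3
Ev 3: PC=6 idx=0 pred=T actual=N -> ctr[0]=2
Ev 4: PC=6 idx=0 pred=T actual=T -> ctr[0]=3
Ev 5: PC=6 idx=0 pred=T actual=N -> ctr[0]=2
Ev 6: PC=4 idx=1 pred=T actual=T -> ctr[1]=3
Ev 7: PC=6 idx=0 pred=T actual=T -> ctr[0]=3
Ev 8: PC=6 idx=0 pred=T actual=T -> ctr[0]=3
Ev 9: PC=4 idx=1 pred=T actual=T -> ctr[1]=3
Ev 10: PC=6 idx=0 pred=T actual=N -> ctr[0]=2
Ev 11: PC=6 idx=0 pred=T actual=N -> ctr[0]=1
Ev 12: PC=6 idx=0 pred=N actual=T -> ctr[0]=2
Ev 13: PC=6 idx=0 pred=T actual=N -> ctr[0]=1
Ev 14: PC=6 idx=0 pred=N actual=N -> ctr[0]=0

Answer: T T T T T T T T T T T N T N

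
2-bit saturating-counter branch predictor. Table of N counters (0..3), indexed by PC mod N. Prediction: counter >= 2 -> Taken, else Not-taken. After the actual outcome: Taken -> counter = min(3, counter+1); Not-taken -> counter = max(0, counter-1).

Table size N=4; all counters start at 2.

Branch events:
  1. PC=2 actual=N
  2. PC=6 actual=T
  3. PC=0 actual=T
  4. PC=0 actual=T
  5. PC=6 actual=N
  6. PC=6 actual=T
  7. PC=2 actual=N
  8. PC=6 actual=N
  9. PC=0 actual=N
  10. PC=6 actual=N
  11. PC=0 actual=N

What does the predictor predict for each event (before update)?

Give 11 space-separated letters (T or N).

Answer: T N T T T N T N T N T

Derivation:
Ev 1: PC=2 idx=2 pred=T actual=N -> ctr[2]=1
Ev 2: PC=6 idx=2 pred=N actual=T -> ctr[2]=2
Ev 3: PC=0 idx=0 pred=T actual=T -> ctr[0]=3
Ev 4: PC=0 idx=0 pred=T actual=T -> ctr[0]=3
Ev 5: PC=6 idx=2 pred=T actual=N -> ctr[2]=1
Ev 6: PC=6 idx=2 pred=N actual=T -> ctr[2]=2
Ev 7: PC=2 idx=2 pred=T actual=N -> ctr[2]=1
Ev 8: PC=6 idx=2 pred=N actual=N -> ctr[2]=0
Ev 9: PC=0 idx=0 pred=T actual=N -> ctr[0]=2
Ev 10: PC=6 idx=2 pred=N actual=N -> ctr[2]=0
Ev 11: PC=0 idx=0 pred=T actual=N -> ctr[0]=1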